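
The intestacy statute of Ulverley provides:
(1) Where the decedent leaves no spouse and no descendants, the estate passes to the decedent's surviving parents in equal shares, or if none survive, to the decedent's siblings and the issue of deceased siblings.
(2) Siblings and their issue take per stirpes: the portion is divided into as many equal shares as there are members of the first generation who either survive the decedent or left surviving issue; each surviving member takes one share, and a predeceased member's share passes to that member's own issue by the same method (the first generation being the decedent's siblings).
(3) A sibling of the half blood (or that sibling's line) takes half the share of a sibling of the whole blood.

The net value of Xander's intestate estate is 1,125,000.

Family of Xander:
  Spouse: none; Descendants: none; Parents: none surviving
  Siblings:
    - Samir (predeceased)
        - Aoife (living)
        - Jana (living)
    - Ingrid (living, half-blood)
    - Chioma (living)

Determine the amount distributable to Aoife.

Aoife receives 225,000.

The entire 1,125,000 passes to the siblings and their issue.
Counting each half-blood sibling's line as half a unit, there are 5/2 units in 1,125,000, so one unit is 450,000. Whole-blood lines (Samir and Chioma) take 450,000 each; half-blood lines (Ingrid) take 225,000 each.
Samir's share (450,000) is divided into 2 shares of 225,000: Aoife and Jana each take 225,000.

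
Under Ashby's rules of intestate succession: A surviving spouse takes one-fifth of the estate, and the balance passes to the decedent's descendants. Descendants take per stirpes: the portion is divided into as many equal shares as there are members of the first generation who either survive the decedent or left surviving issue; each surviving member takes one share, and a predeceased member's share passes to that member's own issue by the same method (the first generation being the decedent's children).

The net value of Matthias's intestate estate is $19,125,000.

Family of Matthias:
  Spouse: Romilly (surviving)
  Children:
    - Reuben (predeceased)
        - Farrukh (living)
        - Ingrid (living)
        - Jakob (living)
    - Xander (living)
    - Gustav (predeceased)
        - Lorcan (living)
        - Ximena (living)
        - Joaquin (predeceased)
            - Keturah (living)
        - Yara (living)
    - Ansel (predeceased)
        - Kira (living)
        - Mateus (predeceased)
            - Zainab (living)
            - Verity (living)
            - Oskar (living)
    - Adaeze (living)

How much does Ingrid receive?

Romilly takes one-fifth of $19,125,000 = $3,825,000. The remaining $15,300,000 passes to the descendants.
The descendants' portion ($15,300,000) is divided into 5 shares of $3,060,000: Xander and Adaeze each take $3,060,000; Reuben's $3,060,000 share passes to Reuben's issue; Gustav's $3,060,000 share passes to Gustav's issue; Ansel's $3,060,000 share passes to Ansel's issue.
Reuben's share ($3,060,000) is divided into 3 shares of $1,020,000: Farrukh, Ingrid, and Jakob each take $1,020,000.
Gustav's share ($3,060,000) is divided into 4 shares of $765,000: Lorcan, Ximena, and Yara each take $765,000; Joaquin's $765,000 share passes to Joaquin's issue.
Joaquin's share ($765,000) passes entirely to Keturah.
Ansel's share ($3,060,000) is divided into 2 shares of $1,530,000: Kira takes $1,530,000; Mateus's $1,530,000 share passes to Mateus's issue.
Mateus's share ($1,530,000) is divided into 3 shares of $510,000: Zainab, Verity, and Oskar each take $510,000.

Ingrid receives $1,020,000.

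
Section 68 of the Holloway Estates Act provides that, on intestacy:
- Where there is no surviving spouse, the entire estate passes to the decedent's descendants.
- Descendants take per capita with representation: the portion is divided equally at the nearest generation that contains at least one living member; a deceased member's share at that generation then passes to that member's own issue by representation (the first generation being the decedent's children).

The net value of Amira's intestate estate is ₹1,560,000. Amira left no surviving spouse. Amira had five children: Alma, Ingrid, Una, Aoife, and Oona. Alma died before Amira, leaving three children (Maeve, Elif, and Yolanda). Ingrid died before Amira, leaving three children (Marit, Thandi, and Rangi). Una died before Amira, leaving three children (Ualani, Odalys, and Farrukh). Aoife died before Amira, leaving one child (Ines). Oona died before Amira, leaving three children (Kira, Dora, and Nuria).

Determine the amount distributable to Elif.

The entire ₹1,560,000 passes to the descendants.
No child survives, so the initial division is made at the grandchildren's generation.
That amount (₹1,560,000) is divided into 13 shares of ₹120,000: Maeve, Elif, Yolanda, Marit, Thandi, Rangi, Ualani, Odalys, Farrukh, Ines, Kira, Dora, and Nuria each take ₹120,000.

Elif receives ₹120,000.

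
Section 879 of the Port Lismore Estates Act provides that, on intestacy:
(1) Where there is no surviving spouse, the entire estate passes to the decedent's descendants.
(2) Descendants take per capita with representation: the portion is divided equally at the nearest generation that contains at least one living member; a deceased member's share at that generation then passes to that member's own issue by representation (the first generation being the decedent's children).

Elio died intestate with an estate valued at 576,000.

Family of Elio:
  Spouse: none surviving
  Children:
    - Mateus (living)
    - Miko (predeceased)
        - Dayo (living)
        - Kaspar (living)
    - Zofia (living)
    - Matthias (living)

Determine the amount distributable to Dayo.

Dayo receives 72,000.

The entire 576,000 passes to the descendants.
That amount (576,000) is divided into 4 shares of 144,000: Mateus, Zofia, and Matthias each take 144,000; Miko's 144,000 share passes to Miko's issue.
Miko's share (144,000) is divided into 2 shares of 72,000: Dayo and Kaspar each take 72,000.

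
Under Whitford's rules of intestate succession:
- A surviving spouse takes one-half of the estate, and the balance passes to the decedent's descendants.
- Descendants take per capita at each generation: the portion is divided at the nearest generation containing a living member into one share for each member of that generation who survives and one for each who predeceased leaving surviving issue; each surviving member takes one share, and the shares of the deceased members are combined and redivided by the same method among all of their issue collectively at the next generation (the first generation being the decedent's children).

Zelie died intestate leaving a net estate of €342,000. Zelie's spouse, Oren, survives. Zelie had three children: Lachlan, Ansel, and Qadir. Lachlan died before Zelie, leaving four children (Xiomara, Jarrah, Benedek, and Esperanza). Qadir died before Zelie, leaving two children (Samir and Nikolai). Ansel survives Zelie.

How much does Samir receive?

Samir receives €19,000.

Oren takes one-half of €342,000 = €171,000. The remaining €171,000 passes to the descendants.
The descendants' portion (€171,000) is divided at the children's generation into 3 shares of €57,000. Ansel takes €57,000. The 2 shares of the deceased (Lachlan and Qadir) are combined into a pool of €114,000.
That pool (€114,000) is divided at the grandchildren's generation equally among Xiomara, Jarrah, Benedek, Esperanza, Samir, and Nikolai: €19,000 each.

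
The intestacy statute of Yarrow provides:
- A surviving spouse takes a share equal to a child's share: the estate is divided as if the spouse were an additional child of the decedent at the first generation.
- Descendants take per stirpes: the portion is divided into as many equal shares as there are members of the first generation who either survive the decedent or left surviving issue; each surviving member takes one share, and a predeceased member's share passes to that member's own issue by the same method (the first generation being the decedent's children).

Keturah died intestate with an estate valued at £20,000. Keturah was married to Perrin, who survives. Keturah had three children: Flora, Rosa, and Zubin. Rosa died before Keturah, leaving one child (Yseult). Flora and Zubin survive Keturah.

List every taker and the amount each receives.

The spouse counts as an additional share at the children's level, so there are 4 primary shares of £5,000. Perrin takes one such share (£5,000).
The children's combined portion (£15,000) is divided into 3 shares of £5,000: Flora and Zubin each take £5,000; Rosa's £5,000 share passes to Rosa's issue.
Rosa's share (£5,000) passes entirely to Yseult.

Perrin: £5,000; Flora: £5,000; Yseult: £5,000; Zubin: £5,000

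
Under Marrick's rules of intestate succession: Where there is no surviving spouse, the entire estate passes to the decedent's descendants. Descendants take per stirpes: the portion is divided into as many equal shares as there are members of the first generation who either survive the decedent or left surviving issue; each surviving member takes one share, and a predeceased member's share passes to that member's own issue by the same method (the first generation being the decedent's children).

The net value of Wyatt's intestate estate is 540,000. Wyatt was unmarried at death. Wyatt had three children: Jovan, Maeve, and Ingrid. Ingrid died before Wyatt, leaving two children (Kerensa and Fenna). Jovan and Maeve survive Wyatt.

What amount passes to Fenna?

Fenna receives 90,000.

The entire 540,000 passes to the descendants.
That amount (540,000) is divided into 3 shares of 180,000: Jovan and Maeve each take 180,000; Ingrid's 180,000 share passes to Ingrid's issue.
Ingrid's share (180,000) is divided into 2 shares of 90,000: Kerensa and Fenna each take 90,000.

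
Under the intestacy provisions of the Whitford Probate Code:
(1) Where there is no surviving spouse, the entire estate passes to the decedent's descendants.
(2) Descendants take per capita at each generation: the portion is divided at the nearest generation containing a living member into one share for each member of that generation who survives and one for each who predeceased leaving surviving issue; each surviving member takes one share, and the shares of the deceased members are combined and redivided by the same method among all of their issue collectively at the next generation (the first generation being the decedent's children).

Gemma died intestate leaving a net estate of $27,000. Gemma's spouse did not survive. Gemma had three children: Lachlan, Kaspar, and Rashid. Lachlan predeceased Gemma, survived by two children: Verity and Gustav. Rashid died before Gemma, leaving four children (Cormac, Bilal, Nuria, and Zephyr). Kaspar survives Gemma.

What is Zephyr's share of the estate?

The entire $27,000 passes to the descendants.
That amount ($27,000) is divided at the children's generation into 3 shares of $9,000. Kaspar takes $9,000. The 2 shares of the deceased (Lachlan and Rashid) are combined into a pool of $18,000.
That pool ($18,000) is divided at the grandchildren's generation equally among Verity, Gustav, Cormac, Bilal, Nuria, and Zephyr: $3,000 each.

Zephyr receives $3,000.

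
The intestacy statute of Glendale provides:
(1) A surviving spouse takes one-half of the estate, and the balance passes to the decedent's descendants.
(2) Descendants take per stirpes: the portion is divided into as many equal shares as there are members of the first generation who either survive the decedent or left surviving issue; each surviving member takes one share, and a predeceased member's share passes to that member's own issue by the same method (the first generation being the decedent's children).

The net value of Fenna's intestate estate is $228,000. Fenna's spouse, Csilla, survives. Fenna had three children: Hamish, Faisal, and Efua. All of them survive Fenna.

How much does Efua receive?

Efua receives $38,000.

Csilla takes one-half of $228,000 = $114,000. The remaining $114,000 passes to the descendants.
The descendants' portion ($114,000) is divided into 3 shares of $38,000: Hamish, Faisal, and Efua each take $38,000.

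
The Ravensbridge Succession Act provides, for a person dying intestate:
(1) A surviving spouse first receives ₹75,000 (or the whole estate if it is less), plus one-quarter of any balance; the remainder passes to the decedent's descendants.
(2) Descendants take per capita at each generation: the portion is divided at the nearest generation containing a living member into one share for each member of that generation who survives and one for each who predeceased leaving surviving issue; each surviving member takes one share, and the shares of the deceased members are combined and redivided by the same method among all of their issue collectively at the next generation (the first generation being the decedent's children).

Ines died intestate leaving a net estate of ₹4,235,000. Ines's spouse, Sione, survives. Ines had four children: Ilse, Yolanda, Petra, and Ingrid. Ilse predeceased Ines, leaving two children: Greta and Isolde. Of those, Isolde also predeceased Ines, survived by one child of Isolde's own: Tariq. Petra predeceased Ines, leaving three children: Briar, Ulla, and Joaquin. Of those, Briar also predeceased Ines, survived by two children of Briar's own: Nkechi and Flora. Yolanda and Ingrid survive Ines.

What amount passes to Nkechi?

Nkechi receives ₹208,000.

Sione first takes ₹75,000, leaving a balance of ₹4,160,000. Sione then takes one-quarter of the balance (₹1,040,000), for a total of ₹1,115,000. The remaining ₹3,120,000 passes to the descendants.
The descendants' portion (₹3,120,000) is divided at the children's generation into 4 shares of ₹780,000. Yolanda and Ingrid each take ₹780,000. The 2 shares of the deceased (Ilse and Petra) are combined into a pool of ₹1,560,000.
That pool (₹1,560,000) is divided at the grandchildren's generation into 5 shares of ₹312,000. Greta, Ulla, and Joaquin each take ₹312,000. The 2 shares of the deceased (Isolde and Briar) are combined into a pool of ₹624,000.
That pool (₹624,000) is divided at the great-grandchildren's generation equally among Tariq, Nkechi, and Flora: ₹208,000 each.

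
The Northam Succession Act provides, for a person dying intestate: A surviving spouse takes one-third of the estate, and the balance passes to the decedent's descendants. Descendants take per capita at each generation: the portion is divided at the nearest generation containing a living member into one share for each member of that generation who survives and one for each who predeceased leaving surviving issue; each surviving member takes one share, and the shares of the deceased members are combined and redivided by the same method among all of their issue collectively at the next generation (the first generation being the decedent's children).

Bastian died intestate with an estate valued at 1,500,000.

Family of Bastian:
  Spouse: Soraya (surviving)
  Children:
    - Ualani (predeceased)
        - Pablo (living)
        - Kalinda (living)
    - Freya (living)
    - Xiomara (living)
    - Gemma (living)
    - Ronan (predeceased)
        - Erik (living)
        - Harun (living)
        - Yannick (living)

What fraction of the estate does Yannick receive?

Yannick receives 4/75 of the estate.

Soraya takes one-third of 1,500,000 = 500,000. The remaining 1,000,000 passes to the descendants.
The descendants' portion (1,000,000) is divided at the children's generation into 5 shares of 200,000. Freya, Xiomara, and Gemma each take 200,000. The 2 shares of the deceased (Ualani and Ronan) are combined into a pool of 400,000.
That pool (400,000) is divided at the grandchildren's generation equally among Pablo, Kalinda, Erik, Harun, and Yannick: 80,000 each.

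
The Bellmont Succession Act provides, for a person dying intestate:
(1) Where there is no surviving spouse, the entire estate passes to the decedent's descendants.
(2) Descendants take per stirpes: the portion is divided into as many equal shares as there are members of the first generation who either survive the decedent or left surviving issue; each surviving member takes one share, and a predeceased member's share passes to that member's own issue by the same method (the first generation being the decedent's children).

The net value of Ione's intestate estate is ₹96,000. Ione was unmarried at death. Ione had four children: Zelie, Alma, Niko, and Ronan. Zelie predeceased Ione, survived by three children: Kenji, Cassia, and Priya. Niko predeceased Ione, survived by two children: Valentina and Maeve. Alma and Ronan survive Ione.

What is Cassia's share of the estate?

The entire ₹96,000 passes to the descendants.
That amount (₹96,000) is divided into 4 shares of ₹24,000: Alma and Ronan each take ₹24,000; Zelie's ₹24,000 share passes to Zelie's issue; Niko's ₹24,000 share passes to Niko's issue.
Zelie's share (₹24,000) is divided into 3 shares of ₹8,000: Kenji, Cassia, and Priya each take ₹8,000.
Niko's share (₹24,000) is divided into 2 shares of ₹12,000: Valentina and Maeve each take ₹12,000.

Cassia receives ₹8,000.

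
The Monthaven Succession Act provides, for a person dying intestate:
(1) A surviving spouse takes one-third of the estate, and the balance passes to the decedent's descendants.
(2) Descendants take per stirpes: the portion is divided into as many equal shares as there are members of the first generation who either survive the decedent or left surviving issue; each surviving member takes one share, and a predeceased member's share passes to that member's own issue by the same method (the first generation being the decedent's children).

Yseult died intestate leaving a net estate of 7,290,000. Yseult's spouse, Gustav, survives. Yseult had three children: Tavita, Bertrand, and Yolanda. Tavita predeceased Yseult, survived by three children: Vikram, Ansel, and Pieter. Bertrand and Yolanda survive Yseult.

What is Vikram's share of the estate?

Gustav takes one-third of 7,290,000 = 2,430,000. The remaining 4,860,000 passes to the descendants.
The descendants' portion (4,860,000) is divided into 3 shares of 1,620,000: Bertrand and Yolanda each take 1,620,000; Tavita's 1,620,000 share passes to Tavita's issue.
Tavita's share (1,620,000) is divided into 3 shares of 540,000: Vikram, Ansel, and Pieter each take 540,000.

Vikram receives 540,000.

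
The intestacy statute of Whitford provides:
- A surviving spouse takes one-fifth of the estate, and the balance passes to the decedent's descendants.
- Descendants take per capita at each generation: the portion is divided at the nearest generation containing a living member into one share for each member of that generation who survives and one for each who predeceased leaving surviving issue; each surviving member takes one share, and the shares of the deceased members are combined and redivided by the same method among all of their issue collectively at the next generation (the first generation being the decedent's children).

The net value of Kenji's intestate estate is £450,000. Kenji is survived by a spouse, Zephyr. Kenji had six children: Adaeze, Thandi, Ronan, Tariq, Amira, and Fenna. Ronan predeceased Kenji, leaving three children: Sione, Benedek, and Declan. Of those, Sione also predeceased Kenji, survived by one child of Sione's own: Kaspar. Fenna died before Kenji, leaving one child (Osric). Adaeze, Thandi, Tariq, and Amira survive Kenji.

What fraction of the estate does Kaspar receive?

Zephyr takes one-fifth of £450,000 = £90,000. The remaining £360,000 passes to the descendants.
The descendants' portion (£360,000) is divided at the children's generation into 6 shares of £60,000. Adaeze, Thandi, Tariq, and Amira each take £60,000. The 2 shares of the deceased (Ronan and Fenna) are combined into a pool of £120,000.
That pool (£120,000) is divided at the grandchildren's generation into 4 shares of £30,000. Benedek, Declan, and Osric each take £30,000. The remaining share for the deceased Sione (£30,000) is carried to the next generation.
That pool (£30,000) passes entirely to Kaspar, the sole taker at the great-grandchildren's generation.

Kaspar receives 1/15 of the estate.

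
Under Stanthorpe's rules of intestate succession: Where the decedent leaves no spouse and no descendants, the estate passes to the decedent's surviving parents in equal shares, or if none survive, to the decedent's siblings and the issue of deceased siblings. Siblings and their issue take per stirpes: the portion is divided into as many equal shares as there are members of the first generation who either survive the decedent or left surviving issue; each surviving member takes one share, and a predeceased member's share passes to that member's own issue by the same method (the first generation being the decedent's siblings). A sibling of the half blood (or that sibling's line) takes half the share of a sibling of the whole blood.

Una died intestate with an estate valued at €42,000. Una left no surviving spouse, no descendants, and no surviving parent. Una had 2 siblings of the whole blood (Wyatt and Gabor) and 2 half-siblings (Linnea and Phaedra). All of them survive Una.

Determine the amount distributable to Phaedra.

Phaedra receives €7,000.

The entire €42,000 passes to the siblings and their issue.
Counting each half-blood sibling's line as half a unit, there are 3 units in €42,000, so one unit is €14,000. Whole-blood lines (Wyatt and Gabor) take €14,000 each; half-blood lines (Linnea and Phaedra) take €7,000 each.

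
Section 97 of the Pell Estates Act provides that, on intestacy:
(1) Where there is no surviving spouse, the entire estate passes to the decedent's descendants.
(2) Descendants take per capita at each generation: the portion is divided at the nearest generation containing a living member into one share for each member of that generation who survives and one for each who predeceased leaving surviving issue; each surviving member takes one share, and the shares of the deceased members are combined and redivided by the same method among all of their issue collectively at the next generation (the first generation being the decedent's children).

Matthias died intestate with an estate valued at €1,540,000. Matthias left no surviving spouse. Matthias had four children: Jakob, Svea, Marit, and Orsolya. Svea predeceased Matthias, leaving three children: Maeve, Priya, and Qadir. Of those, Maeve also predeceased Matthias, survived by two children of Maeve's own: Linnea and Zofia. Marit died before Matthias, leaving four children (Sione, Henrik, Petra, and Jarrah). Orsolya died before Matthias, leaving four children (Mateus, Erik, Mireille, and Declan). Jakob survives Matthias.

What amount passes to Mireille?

The entire €1,540,000 passes to the descendants.
That amount (€1,540,000) is divided at the children's generation into 4 shares of €385,000. Jakob takes €385,000. The 3 shares of the deceased (Svea, Marit, and Orsolya) are combined into a pool of €1,155,000.
That pool (€1,155,000) is divided at the grandchildren's generation into 11 shares of €105,000. Priya, Qadir, Sione, Henrik, Petra, Jarrah, Mateus, Erik, Mireille, and Declan each take €105,000. The remaining share for the deceased Maeve (€105,000) is carried to the next generation.
That pool (€105,000) is divided at the great-grandchildren's generation equally among Linnea and Zofia: €52,500 each.

Mireille receives €105,000.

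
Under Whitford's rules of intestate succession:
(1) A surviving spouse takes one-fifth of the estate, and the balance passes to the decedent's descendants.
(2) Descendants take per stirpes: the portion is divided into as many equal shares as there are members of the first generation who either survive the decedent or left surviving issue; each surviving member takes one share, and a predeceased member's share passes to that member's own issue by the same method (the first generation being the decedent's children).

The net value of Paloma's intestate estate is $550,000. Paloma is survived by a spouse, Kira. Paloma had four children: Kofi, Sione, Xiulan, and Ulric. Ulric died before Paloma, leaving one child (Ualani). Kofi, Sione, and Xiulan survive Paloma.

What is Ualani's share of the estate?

Ualani receives $110,000.

Kira takes one-fifth of $550,000 = $110,000. The remaining $440,000 passes to the descendants.
The descendants' portion ($440,000) is divided into 4 shares of $110,000: Kofi, Sione, and Xiulan each take $110,000; Ulric's $110,000 share passes to Ulric's issue.
Ulric's share ($110,000) passes entirely to Ualani.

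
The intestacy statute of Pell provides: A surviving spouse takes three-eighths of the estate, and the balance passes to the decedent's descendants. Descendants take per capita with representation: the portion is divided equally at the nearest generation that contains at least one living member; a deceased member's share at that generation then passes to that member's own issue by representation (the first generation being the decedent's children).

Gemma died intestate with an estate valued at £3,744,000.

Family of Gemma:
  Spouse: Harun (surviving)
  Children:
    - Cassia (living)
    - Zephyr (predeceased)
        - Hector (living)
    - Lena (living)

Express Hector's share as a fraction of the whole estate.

Hector receives 5/24 of the estate.

Harun takes three-eighths of £3,744,000 = £1,404,000. The remaining £2,340,000 passes to the descendants.
The descendants' portion (£2,340,000) is divided into 3 shares of £780,000: Cassia and Lena each take £780,000; Zephyr's £780,000 share passes to Zephyr's issue.
Zephyr's share (£780,000) passes entirely to Hector.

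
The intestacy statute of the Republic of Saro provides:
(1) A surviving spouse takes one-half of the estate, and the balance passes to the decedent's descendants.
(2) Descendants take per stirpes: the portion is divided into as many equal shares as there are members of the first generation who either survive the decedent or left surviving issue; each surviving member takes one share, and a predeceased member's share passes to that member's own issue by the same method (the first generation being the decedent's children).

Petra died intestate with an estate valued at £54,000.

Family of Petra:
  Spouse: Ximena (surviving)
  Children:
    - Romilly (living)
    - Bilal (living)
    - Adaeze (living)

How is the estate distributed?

Ximena takes one-half of £54,000 = £27,000. The remaining £27,000 passes to the descendants.
The descendants' portion (£27,000) is divided into 3 shares of £9,000: Romilly, Bilal, and Adaeze each take £9,000.

Ximena: £27,000; Romilly: £9,000; Bilal: £9,000; Adaeze: £9,000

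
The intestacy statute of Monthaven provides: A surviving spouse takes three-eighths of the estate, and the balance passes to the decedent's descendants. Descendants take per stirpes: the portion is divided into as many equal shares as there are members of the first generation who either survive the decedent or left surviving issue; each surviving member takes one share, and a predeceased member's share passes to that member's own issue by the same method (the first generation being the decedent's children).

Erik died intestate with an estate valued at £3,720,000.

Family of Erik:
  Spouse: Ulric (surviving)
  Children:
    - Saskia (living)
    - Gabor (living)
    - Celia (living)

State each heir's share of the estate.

Ulric takes three-eighths of £3,720,000 = £1,395,000. The remaining £2,325,000 passes to the descendants.
The descendants' portion (£2,325,000) is divided into 3 shares of £775,000: Saskia, Gabor, and Celia each take £775,000.

Ulric: £1,395,000; Saskia: £775,000; Gabor: £775,000; Celia: £775,000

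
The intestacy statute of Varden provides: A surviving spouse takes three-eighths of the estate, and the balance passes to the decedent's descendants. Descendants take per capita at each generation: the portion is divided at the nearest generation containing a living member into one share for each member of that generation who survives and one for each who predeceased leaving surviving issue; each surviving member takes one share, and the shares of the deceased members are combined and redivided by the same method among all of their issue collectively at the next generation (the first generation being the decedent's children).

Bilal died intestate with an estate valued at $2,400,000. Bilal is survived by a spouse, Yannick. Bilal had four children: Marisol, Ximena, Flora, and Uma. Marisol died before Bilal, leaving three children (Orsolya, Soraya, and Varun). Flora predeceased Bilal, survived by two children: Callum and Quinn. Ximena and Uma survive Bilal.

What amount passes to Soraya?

Soraya receives $150,000.

Yannick takes three-eighths of $2,400,000 = $900,000. The remaining $1,500,000 passes to the descendants.
The descendants' portion ($1,500,000) is divided at the children's generation into 4 shares of $375,000. Ximena and Uma each take $375,000. The 2 shares of the deceased (Marisol and Flora) are combined into a pool of $750,000.
That pool ($750,000) is divided at the grandchildren's generation equally among Orsolya, Soraya, Varun, Callum, and Quinn: $150,000 each.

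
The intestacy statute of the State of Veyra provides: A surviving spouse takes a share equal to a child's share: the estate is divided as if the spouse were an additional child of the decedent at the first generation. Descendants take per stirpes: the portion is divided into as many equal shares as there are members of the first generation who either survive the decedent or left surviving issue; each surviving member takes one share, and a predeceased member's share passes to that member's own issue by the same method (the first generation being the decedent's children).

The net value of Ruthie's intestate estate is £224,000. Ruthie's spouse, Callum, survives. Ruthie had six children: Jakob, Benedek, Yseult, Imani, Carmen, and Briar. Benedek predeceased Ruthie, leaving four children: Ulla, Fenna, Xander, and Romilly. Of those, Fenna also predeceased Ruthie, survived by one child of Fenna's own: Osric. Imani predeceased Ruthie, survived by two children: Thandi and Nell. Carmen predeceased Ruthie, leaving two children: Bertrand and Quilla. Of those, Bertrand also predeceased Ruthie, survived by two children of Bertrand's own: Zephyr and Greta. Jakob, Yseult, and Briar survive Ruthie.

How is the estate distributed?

Callum: £32,000; Jakob: £32,000; Ulla: £8,000; Osric: £8,000; Xander: £8,000; Romilly: £8,000; Yseult: £32,000; Thandi: £16,000; Nell: £16,000; Zephyr: £8,000; Greta: £8,000; Quilla: £16,000; Briar: £32,000

The spouse counts as an additional share at the children's level, so there are 7 primary shares of £32,000. Callum takes one such share (£32,000).
The children's combined portion (£192,000) is divided into 6 shares of £32,000: Jakob, Yseult, and Briar each take £32,000; Benedek's £32,000 share passes to Benedek's issue; Imani's £32,000 share passes to Imani's issue; Carmen's £32,000 share passes to Carmen's issue.
Benedek's share (£32,000) is divided into 4 shares of £8,000: Ulla, Xander, and Romilly each take £8,000; Fenna's £8,000 share passes to Fenna's issue.
Fenna's share (£8,000) passes entirely to Osric.
Imani's share (£32,000) is divided into 2 shares of £16,000: Thandi and Nell each take £16,000.
Carmen's share (£32,000) is divided into 2 shares of £16,000: Quilla takes £16,000; Bertrand's £16,000 share passes to Bertrand's issue.
Bertrand's share (£16,000) is divided into 2 shares of £8,000: Zephyr and Greta each take £8,000.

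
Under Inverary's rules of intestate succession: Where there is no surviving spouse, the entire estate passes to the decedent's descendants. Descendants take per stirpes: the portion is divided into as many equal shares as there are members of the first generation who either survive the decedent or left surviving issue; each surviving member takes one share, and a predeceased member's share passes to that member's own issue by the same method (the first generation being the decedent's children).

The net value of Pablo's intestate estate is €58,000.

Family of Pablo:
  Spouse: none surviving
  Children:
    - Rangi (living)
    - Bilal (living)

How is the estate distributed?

The entire €58,000 passes to the descendants.
That amount (€58,000) is divided into 2 shares of €29,000: Rangi and Bilal each take €29,000.

Rangi: €29,000; Bilal: €29,000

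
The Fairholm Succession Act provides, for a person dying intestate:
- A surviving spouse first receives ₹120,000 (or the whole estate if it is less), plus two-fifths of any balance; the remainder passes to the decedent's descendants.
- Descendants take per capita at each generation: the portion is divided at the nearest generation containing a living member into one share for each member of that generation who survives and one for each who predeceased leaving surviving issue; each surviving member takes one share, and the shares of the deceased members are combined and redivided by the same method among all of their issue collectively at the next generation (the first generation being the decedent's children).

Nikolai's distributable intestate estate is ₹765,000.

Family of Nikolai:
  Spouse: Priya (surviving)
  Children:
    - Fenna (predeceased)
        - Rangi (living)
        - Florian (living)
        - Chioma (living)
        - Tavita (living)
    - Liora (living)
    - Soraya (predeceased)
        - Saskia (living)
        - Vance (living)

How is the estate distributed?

Priya: ₹378,000; Rangi: ₹43,000; Florian: ₹43,000; Chioma: ₹43,000; Tavita: ₹43,000; Liora: ₹129,000; Saskia: ₹43,000; Vance: ₹43,000

Priya first takes ₹120,000, leaving a balance of ₹645,000. Priya then takes two-fifths of the balance (₹258,000), for a total of ₹378,000. The remaining ₹387,000 passes to the descendants.
The descendants' portion (₹387,000) is divided at the children's generation into 3 shares of ₹129,000. Liora takes ₹129,000. The 2 shares of the deceased (Fenna and Soraya) are combined into a pool of ₹258,000.
That pool (₹258,000) is divided at the grandchildren's generation equally among Rangi, Florian, Chioma, Tavita, Saskia, and Vance: ₹43,000 each.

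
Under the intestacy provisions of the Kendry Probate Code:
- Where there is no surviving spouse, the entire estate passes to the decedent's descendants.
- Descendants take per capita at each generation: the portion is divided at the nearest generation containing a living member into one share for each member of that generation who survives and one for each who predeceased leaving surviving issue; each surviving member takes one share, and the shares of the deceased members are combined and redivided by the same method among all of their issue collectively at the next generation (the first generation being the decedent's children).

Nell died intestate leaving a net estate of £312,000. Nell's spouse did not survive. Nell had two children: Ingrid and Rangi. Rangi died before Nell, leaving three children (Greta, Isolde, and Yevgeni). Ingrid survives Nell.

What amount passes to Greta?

The entire £312,000 passes to the descendants.
That amount (£312,000) is divided at the children's generation into 2 shares of £156,000. Ingrid takes £156,000. The remaining share for the deceased Rangi (£156,000) is carried to the next generation.
That pool (£156,000) is divided at the grandchildren's generation equally among Greta, Isolde, and Yevgeni: £52,000 each.

Greta receives £52,000.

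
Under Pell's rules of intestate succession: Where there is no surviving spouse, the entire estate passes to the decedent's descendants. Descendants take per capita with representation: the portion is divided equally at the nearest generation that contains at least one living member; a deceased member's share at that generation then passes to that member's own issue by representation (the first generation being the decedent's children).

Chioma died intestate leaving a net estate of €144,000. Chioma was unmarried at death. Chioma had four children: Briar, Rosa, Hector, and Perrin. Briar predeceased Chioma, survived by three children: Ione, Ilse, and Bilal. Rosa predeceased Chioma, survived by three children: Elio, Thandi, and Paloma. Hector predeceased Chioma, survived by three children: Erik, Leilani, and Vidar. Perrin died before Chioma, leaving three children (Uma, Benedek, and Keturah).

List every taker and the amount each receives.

The entire €144,000 passes to the descendants.
No child survives, so the initial division is made at the grandchildren's generation.
That amount (€144,000) is divided into 12 shares of €12,000: Ione, Ilse, Bilal, Elio, Thandi, Paloma, Erik, Leilani, Vidar, Uma, Benedek, and Keturah each take €12,000.

Ione: €12,000; Ilse: €12,000; Bilal: €12,000; Elio: €12,000; Thandi: €12,000; Paloma: €12,000; Erik: €12,000; Leilani: €12,000; Vidar: €12,000; Uma: €12,000; Benedek: €12,000; Keturah: €12,000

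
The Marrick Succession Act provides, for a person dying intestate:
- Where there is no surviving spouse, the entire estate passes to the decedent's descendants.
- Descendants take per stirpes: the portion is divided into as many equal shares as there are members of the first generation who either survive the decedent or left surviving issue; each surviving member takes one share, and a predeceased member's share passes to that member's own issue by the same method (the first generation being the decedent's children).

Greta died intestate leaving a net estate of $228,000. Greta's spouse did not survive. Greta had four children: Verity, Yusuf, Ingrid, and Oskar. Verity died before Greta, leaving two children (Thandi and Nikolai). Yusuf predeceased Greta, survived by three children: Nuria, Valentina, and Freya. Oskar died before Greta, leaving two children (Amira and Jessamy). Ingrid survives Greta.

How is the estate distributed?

Thandi: $28,500; Nikolai: $28,500; Nuria: $19,000; Valentina: $19,000; Freya: $19,000; Ingrid: $57,000; Amira: $28,500; Jessamy: $28,500

The entire $228,000 passes to the descendants.
That amount ($228,000) is divided into 4 shares of $57,000: Ingrid takes $57,000; Verity's $57,000 share passes to Verity's issue; Yusuf's $57,000 share passes to Yusuf's issue; Oskar's $57,000 share passes to Oskar's issue.
Verity's share ($57,000) is divided into 2 shares of $28,500: Thandi and Nikolai each take $28,500.
Yusuf's share ($57,000) is divided into 3 shares of $19,000: Nuria, Valentina, and Freya each take $19,000.
Oskar's share ($57,000) is divided into 2 shares of $28,500: Amira and Jessamy each take $28,500.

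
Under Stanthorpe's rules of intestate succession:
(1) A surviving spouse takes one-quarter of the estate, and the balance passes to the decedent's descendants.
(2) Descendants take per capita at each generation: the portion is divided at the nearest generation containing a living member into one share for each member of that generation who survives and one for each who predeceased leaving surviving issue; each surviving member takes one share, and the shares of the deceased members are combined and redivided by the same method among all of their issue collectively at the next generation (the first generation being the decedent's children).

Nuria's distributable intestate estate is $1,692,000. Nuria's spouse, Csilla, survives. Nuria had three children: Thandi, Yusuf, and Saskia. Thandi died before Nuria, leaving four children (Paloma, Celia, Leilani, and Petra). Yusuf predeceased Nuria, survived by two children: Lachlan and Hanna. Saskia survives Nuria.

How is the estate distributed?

Csilla: $423,000; Paloma: $141,000; Celia: $141,000; Leilani: $141,000; Petra: $141,000; Lachlan: $141,000; Hanna: $141,000; Saskia: $423,000

Csilla takes one-quarter of $1,692,000 = $423,000. The remaining $1,269,000 passes to the descendants.
The descendants' portion ($1,269,000) is divided at the children's generation into 3 shares of $423,000. Saskia takes $423,000. The 2 shares of the deceased (Thandi and Yusuf) are combined into a pool of $846,000.
That pool ($846,000) is divided at the grandchildren's generation equally among Paloma, Celia, Leilani, Petra, Lachlan, and Hanna: $141,000 each.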